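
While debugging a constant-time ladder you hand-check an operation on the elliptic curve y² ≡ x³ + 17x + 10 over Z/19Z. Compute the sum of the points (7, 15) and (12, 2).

(7, 15) + (12, 2). λ = (2 - 15)/(12 - 7) ≡ 6/5 mod 19. 5⁻¹ ≡ 4 (mod 19), so λ ≡ 5.
  x = λ² - 7 - 12 = 25 - 19 ≡ 6; y = λ·(7 - 6) - 15 ≡ 9. → (6, 9)

(6, 9)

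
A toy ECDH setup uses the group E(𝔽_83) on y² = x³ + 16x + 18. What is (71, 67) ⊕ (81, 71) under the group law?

(54, 56)

(71, 67) + (81, 71). λ = (71 - 67)/(81 - 71) ≡ 4/10 mod 83. 10⁻¹ ≡ 25 (mod 83), so λ ≡ 17.
  x = λ² - 71 - 81 = 289 - 152 ≡ 54; y = λ·(71 - 54) - 67 ≡ 56. → (54, 56)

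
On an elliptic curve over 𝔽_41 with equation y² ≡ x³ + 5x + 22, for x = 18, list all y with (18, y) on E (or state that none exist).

9, 32

x³ + 5x + 22 = 5944 ≡ 40 (mod 41).
Square roots of 40 mod 41: 9 and 32 (since 9² = 81 ≡ 40).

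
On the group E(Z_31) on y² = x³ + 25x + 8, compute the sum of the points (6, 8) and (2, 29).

(6, 8) + (2, 29). λ = (29 - 8)/(2 - 6) ≡ 21/27 mod 31. 27⁻¹ ≡ 23 (mod 31), so λ ≡ 18.
  x = λ² - 6 - 2 = 324 - 8 ≡ 6; y = λ·(6 - 6) - 8 ≡ 23. → (6, 23)

(6, 23)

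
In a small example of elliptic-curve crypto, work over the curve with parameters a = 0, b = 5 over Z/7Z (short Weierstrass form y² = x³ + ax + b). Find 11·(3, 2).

Write G = (3, 2).
Repeated addition: build up to 11G.
2G: tangent at (3, 2): λ = (3·3² + 0)/(2·2) ≡ 6/4. 4⁻¹ ≡ 2 (mod 7), so λ ≡ 6·2 ≡ 5.
  x = λ² - 3 - 3 = 25 - 6 ≡ 5; y = λ·(3 - 5) - 2 ≡ 2. → (5, 2)
3G: (5, 2) + (3, 2). λ = (2 - 2)/(3 - 5) ≡ 0/5 mod 7. 5⁻¹ ≡ 3 (mod 7) since 5·3 = 15 ≡ 1, so λ ≡ 0.
  x = λ² - 5 - 3 = 0 - 8 ≡ 6; y = λ·(5 - 6) - 2 ≡ 5. → (6, 5)
4G: (6, 5) + (3, 2). λ = (2 - 5)/(3 - 6) ≡ 4/4 mod 7. 4⁻¹ ≡ 2 (mod 7) since 4·2 = 8 ≡ 1, so λ ≡ 1.
  x = λ² - 6 - 3 = 1 - 9 ≡ 6; y = λ·(6 - 6) - 5 ≡ 2. → (6, 2)
5G: (6, 2) + (3, 2). λ = (2 - 2)/(3 - 6) ≡ 0/4 mod 7. 4⁻¹ ≡ 2 (mod 7) since 4·2 = 8 ≡ 1, so λ ≡ 0.
  x = λ² - 6 - 3 = 0 - 9 ≡ 5; y = λ·(6 - 5) - 2 ≡ 5. → (5, 5)
6G: (5, 5) + (3, 2). λ = (2 - 5)/(3 - 5) ≡ 4/5 mod 7. 5⁻¹ ≡ 3 (mod 7), so λ ≡ 5.
  x = λ² - 5 - 3 = 25 - 8 ≡ 3; y = λ·(5 - 3) - 5 ≡ 5. → (3, 5)
7G: (3, 5) + (3, 2): same x and y₁ ≡ -y₂, so the sum is 𝒪.
8G: 𝒪 + (3, 2) = (3, 2) (identity).
9G: tangent at (3, 2): λ = (3·3² + 0)/(2·2) ≡ 6/4. 4⁻¹ ≡ 2 (mod 7), so λ ≡ 6·2 ≡ 5.
  x = λ² - 3 - 3 = 25 - 6 ≡ 5; y = λ·(3 - 5) - 2 ≡ 2. → (5, 2)
10G: (5, 2) + (3, 2). λ = (2 - 2)/(3 - 5) ≡ 0/5 mod 7. 5⁻¹ ≡ 3 (mod 7) since 5·3 = 15 ≡ 1, so λ ≡ 0.
  x = λ² - 5 - 3 = 0 - 8 ≡ 6; y = λ·(5 - 6) - 2 ≡ 5. → (6, 5)
11G: (6, 5) + (3, 2). λ = (2 - 5)/(3 - 6) ≡ 4/4 mod 7. 4⁻¹ ≡ 2 (mod 7), so λ ≡ 1.
  x = λ² - 6 - 3 = 1 - 9 ≡ 6; y = λ·(6 - 6) - 5 ≡ 2. → (6, 2)

(6, 2)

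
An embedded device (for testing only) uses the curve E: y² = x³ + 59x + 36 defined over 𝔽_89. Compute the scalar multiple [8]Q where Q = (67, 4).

Double-and-add on 8 = (1000)₂. Start with Q = (67, 4) for the leading 1-bit.
double: tangent at (67, 4): λ = (3·67² + 59)/(2·4) ≡ 87/8. 8⁻¹ ≡ 78 (mod 89), so λ ≡ 87·78 ≡ 22.
  x = λ² - 67 - 67 = 484 - 134 ≡ 83; y = λ·(67 - 83) - 4 ≡ 0. → (83, 0)
double: (83, 0) + (83, 0): same x and y₁ ≡ -y₂, so the sum is O.
double: O + O = O (identity).

O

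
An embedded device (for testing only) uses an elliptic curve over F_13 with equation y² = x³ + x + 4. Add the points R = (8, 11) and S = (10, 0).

(8, 11) + (10, 0). λ = (0 - 11)/(10 - 8) ≡ 2/2 mod 13. 2⁻¹ ≡ 7 (mod 13), so λ ≡ 1.
  x = λ² - 8 - 10 = 1 - 18 ≡ 9; y = λ·(8 - 9) - 11 ≡ 1. → (9, 1)

(9, 1)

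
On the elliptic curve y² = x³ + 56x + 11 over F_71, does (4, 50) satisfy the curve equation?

y² = 50² ≡ 15; x³ + 56x + 11 = 299 ≡ 15 (mod 71). 15 = 15.

yes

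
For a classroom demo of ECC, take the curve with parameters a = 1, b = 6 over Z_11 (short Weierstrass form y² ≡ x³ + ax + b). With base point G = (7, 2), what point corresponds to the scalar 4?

(5, 2)

Repeated addition: build up to 4G.
2G: tangent at (7, 2): λ = (3·7² + 1)/(2·2) ≡ 5/4. 4⁻¹ ≡ 3 (mod 11), so λ ≡ 5·3 ≡ 4.
  x = λ² - 7 - 7 = 16 - 14 ≡ 2; y = λ·(7 - 2) - 2 ≡ 7. → (2, 7)
3G: (2, 7) + (7, 2). λ = (2 - 7)/(7 - 2) ≡ 6/5 mod 11. 5⁻¹ ≡ 9 (mod 11), so λ ≡ 10.
  x = λ² - 2 - 7 = 100 - 9 ≡ 3; y = λ·(2 - 3) - 7 ≡ 5. → (3, 5)
4G: (3, 5) + (7, 2). λ = (2 - 5)/(7 - 3) ≡ 8/4 mod 11. 4⁻¹ ≡ 3 (mod 11), so λ ≡ 2.
  x = λ² - 3 - 7 = 4 - 10 ≡ 5; y = λ·(3 - 5) - 5 ≡ 2. → (5, 2)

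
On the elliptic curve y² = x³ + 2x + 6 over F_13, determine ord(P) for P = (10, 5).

2P: tangent at (10, 5): λ = (3·10² + 2)/(2·5) ≡ 3/10. 10⁻¹ ≡ 4 (mod 13), so λ ≡ 3·4 ≡ 12.
  x = λ² - 10 - 10 = 144 - 20 ≡ 7; y = λ·(10 - 7) - 5 ≡ 5. → (7, 5)
3P: (7, 5) + (10, 5). λ = (5 - 5)/(10 - 7) ≡ 0/3 mod 13. 3⁻¹ ≡ 9 (mod 13) since 3·9 = 27 ≡ 1, so λ ≡ 0.
  x = λ² - 7 - 10 = 0 - 17 ≡ 9; y = λ·(7 - 9) - 5 ≡ 8. → (9, 8)
4P: (9, 8) + (10, 5). λ = (5 - 8)/(10 - 9) ≡ 10/1 mod 13. 1⁻¹ ≡ 1 (mod 13), so λ ≡ 10.
  x = λ² - 9 - 10 = 100 - 19 ≡ 3; y = λ·(9 - 3) - 8 ≡ 0. → (3, 0)
5P: (3, 0) + (10, 5). λ = (5 - 0)/(10 - 3) ≡ 5/7 mod 13. 7⁻¹ ≡ 2 (mod 13), so λ ≡ 10.
  x = λ² - 3 - 10 = 100 - 13 ≡ 9; y = λ·(3 - 9) - 0 ≡ 5. → (9, 5)
6P: (9, 5) + (10, 5). λ = (5 - 5)/(10 - 9) ≡ 0/1 mod 13. 1⁻¹ ≡ 1 (mod 13), so λ ≡ 0.
  x = λ² - 9 - 10 = 0 - 19 ≡ 7; y = λ·(9 - 7) - 5 ≡ 8. → (7, 8)
7P: (7, 8) + (10, 5). λ = (5 - 8)/(10 - 7) ≡ 10/3 mod 13. 3⁻¹ ≡ 9 (mod 13) since 3·9 = 27 ≡ 1, so λ ≡ 12.
  x = λ² - 7 - 10 = 144 - 17 ≡ 10; y = λ·(7 - 10) - 8 ≡ 8. → (10, 8)
8P: (10, 8) + (10, 5): same x and y₁ ≡ -y₂, so the sum is the point at infinity.
8P = the point at infinity, so the order is 8.

8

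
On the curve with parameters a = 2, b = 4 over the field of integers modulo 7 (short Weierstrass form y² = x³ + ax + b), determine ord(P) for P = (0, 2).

2P: tangent at (0, 2): λ = (3·0² + 2)/(2·2) ≡ 2/4. 4⁻¹ ≡ 2 (mod 7) since 4·2 = 8 ≡ 1, so λ ≡ 2·2 ≡ 4.
  x = λ² - 0 - 0 = 16 - 0 ≡ 2; y = λ·(0 - 2) - 2 ≡ 4. → (2, 4)
3P: (2, 4) + (0, 2). λ = (2 - 4)/(0 - 2) ≡ 5/5 mod 7. 5⁻¹ ≡ 3 (mod 7), so λ ≡ 1.
  x = λ² - 2 - 0 = 1 - 2 ≡ 6; y = λ·(2 - 6) - 4 ≡ 6. → (6, 6)
4P: (6, 6) + (0, 2). λ = (2 - 6)/(0 - 6) ≡ 3/1 mod 7. 1⁻¹ ≡ 1 (mod 7), so λ ≡ 3.
  x = λ² - 6 - 0 = 9 - 6 ≡ 3; y = λ·(6 - 3) - 6 ≡ 3. → (3, 3)
5P: (3, 3) + (0, 2). λ = (2 - 3)/(0 - 3) ≡ 6/4 mod 7. 4⁻¹ ≡ 2 (mod 7) since 4·2 = 8 ≡ 1, so λ ≡ 5.
  x = λ² - 3 - 0 = 25 - 3 ≡ 1; y = λ·(3 - 1) - 3 ≡ 0. → (1, 0)
6P: (1, 0) + (0, 2). λ = (2 - 0)/(0 - 1) ≡ 2/6 mod 7. 6⁻¹ ≡ 6 (mod 7), so λ ≡ 5.
  x = λ² - 1 - 0 = 25 - 1 ≡ 3; y = λ·(1 - 3) - 0 ≡ 4. → (3, 4)
7P: (3, 4) + (0, 2). λ = (2 - 4)/(0 - 3) ≡ 5/4 mod 7. 4⁻¹ ≡ 2 (mod 7), so λ ≡ 3.
  x = λ² - 3 - 0 = 9 - 3 ≡ 6; y = λ·(3 - 6) - 4 ≡ 1. → (6, 1)
8P: (6, 1) + (0, 2). λ = (2 - 1)/(0 - 6) ≡ 1/1 mod 7. 1⁻¹ ≡ 1 (mod 7), so λ ≡ 1.
  x = λ² - 6 - 0 = 1 - 6 ≡ 2; y = λ·(6 - 2) - 1 ≡ 3. → (2, 3)
9P: (2, 3) + (0, 2). λ = (2 - 3)/(0 - 2) ≡ 6/5 mod 7. 5⁻¹ ≡ 3 (mod 7), so λ ≡ 4.
  x = λ² - 2 - 0 = 16 - 2 ≡ 0; y = λ·(2 - 0) - 3 ≡ 5. → (0, 5)
10P: (0, 5) + (0, 2): same x and y₁ ≡ -y₂, so the sum is ∞.
10P = ∞, so the order is 10.

10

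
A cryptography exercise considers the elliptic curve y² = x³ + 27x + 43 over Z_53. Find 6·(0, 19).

Write Q = (0, 19).
Double-and-add on 6 = (110)₂. Start with Q = (0, 19) for the leading 1-bit.
double: tangent at (0, 19): λ = (3·0² + 27)/(2·19) ≡ 27/38. 38⁻¹ ≡ 7 (mod 53), so λ ≡ 27·7 ≡ 30.
  x = λ² - 0 - 0 = 900 - 0 ≡ 52; y = λ·(0 - 52) - 19 ≡ 11. → (52, 11)
add Q: (52, 11) + (0, 19). λ = (19 - 11)/(0 - 52) ≡ 8/1 mod 53. 1⁻¹ ≡ 1 (mod 53), so λ ≡ 8.
  x = λ² - 52 - 0 = 64 - 52 ≡ 12; y = λ·(52 - 12) - 11 ≡ 44. → (12, 44)
double: tangent at (12, 44): λ = (3·12² + 27)/(2·44) ≡ 35/35. 35⁻¹ ≡ 50 (mod 53) since 35·50 = 1750 ≡ 1, so λ ≡ 35·50 ≡ 1.
  x = λ² - 12 - 12 = 1 - 24 ≡ 30; y = λ·(12 - 30) - 44 ≡ 44. → (30, 44)

(30, 44)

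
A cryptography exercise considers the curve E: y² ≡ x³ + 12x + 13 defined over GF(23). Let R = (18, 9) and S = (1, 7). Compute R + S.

(18, 9) + (1, 7). λ = (7 - 9)/(1 - 18) ≡ 21/6 mod 23. 6⁻¹ ≡ 4 (mod 23) since 6·4 = 24 ≡ 1, so λ ≡ 15.
  x = λ² - 18 - 1 = 225 - 19 ≡ 22; y = λ·(18 - 22) - 9 ≡ 0. → (22, 0)

(22, 0)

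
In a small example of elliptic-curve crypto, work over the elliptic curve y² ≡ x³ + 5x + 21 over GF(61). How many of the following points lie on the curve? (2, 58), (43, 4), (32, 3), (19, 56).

2

(2, 58): 58² ≡ 9, rhs ≡ 39 → off.
(43, 4): 4² ≡ 16, rhs ≡ 16 → on.
(32, 3): 3² ≡ 9, rhs ≡ 9 → on.
(19, 56): 56² ≡ 25, rhs ≡ 21 → off.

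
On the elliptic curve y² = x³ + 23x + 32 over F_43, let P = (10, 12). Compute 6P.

Double-and-add on 6 = (110)₂. Start with P = (10, 12) for the leading 1-bit.
double: tangent at (10, 12): λ = (3·10² + 23)/(2·12) ≡ 22/24. 24⁻¹ ≡ 9 (mod 43), so λ ≡ 22·9 ≡ 26.
  x = λ² - 10 - 10 = 676 - 20 ≡ 11; y = λ·(10 - 11) - 12 ≡ 5. → (11, 5)
add P: (11, 5) + (10, 12). λ = (12 - 5)/(10 - 11) ≡ 7/42 mod 43. 42⁻¹ ≡ 42 (mod 43) since 42·42 = 1764 ≡ 1, so λ ≡ 36.
  x = λ² - 11 - 10 = 1296 - 21 ≡ 28; y = λ·(11 - 28) - 5 ≡ 28. → (28, 28)
double: tangent at (28, 28): λ = (3·28² + 23)/(2·28) ≡ 10/13. 13⁻¹ ≡ 10 (mod 43) since 13·10 = 130 ≡ 1, so λ ≡ 10·10 ≡ 14.
  x = λ² - 28 - 28 = 196 - 56 ≡ 11; y = λ·(28 - 11) - 28 ≡ 38. → (11, 38)

(11, 38)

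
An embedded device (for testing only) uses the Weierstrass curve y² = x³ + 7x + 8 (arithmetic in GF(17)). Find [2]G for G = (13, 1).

tangent at (13, 1): λ = (3·13² + 7)/(2·1) ≡ 4/2. 2⁻¹ ≡ 9 (mod 17), so λ ≡ 4·9 ≡ 2.
  x = λ² - 13 - 13 = 4 - 26 ≡ 12; y = λ·(13 - 12) - 1 ≡ 1. → (12, 1)

(12, 1)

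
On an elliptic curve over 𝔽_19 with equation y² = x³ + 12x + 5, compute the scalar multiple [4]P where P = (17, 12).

Repeated addition: build up to 4P.
2P: tangent at (17, 12): λ = (3·17² + 12)/(2·12) ≡ 5/5. 5⁻¹ ≡ 4 (mod 19), so λ ≡ 5·4 ≡ 1.
  x = λ² - 17 - 17 = 1 - 34 ≡ 5; y = λ·(17 - 5) - 12 ≡ 0. → (5, 0)
3P: (5, 0) + (17, 12). λ = (12 - 0)/(17 - 5) ≡ 12/12 mod 19. 12⁻¹ ≡ 8 (mod 19), so λ ≡ 1.
  x = λ² - 5 - 17 = 1 - 22 ≡ 17; y = λ·(5 - 17) - 0 ≡ 7. → (17, 7)
4P: (17, 7) + (17, 12): same x and y₁ ≡ -y₂, so the sum is ∞.

O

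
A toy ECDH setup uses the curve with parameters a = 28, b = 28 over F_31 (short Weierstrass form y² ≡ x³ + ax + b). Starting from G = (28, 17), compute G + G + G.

Repeated addition: build up to 3G.
2G: tangent at (28, 17): λ = (3·28² + 28)/(2·17) ≡ 24/3. 3⁻¹ ≡ 21 (mod 31), so λ ≡ 24·21 ≡ 8.
  x = λ² - 28 - 28 = 64 - 56 ≡ 8; y = λ·(28 - 8) - 17 ≡ 19. → (8, 19)
3G: (8, 19) + (28, 17). λ = (17 - 19)/(28 - 8) ≡ 29/20 mod 31. 20⁻¹ ≡ 14 (mod 31) since 20·14 = 280 ≡ 1, so λ ≡ 3.
  x = λ² - 8 - 28 = 9 - 36 ≡ 4; y = λ·(8 - 4) - 19 ≡ 24. → (4, 24)

(4, 24)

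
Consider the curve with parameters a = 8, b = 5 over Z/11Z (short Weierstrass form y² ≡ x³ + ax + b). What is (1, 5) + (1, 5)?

tangent at (1, 5): λ = (3·1² + 8)/(2·5) ≡ 0/10. 10⁻¹ ≡ 10 (mod 11), so λ ≡ 0·10 ≡ 0.
  x = λ² - 1 - 1 = 0 - 2 ≡ 9; y = λ·(1 - 9) - 5 ≡ 6. → (9, 6)

(9, 6)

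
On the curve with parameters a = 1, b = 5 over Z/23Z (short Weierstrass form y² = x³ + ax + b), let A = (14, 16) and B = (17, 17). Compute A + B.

(14, 16) + (17, 17). λ = (17 - 16)/(17 - 14) ≡ 1/3 mod 23. 3⁻¹ ≡ 8 (mod 23), so λ ≡ 8.
  x = λ² - 14 - 17 = 64 - 31 ≡ 10; y = λ·(14 - 10) - 16 ≡ 16. → (10, 16)

(10, 16)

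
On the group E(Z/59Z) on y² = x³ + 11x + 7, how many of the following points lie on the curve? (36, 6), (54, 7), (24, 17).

(36, 6): 6² ≡ 36, rhs ≡ 36 → on.
(54, 7): 7² ≡ 49, rhs ≡ 4 → off.
(24, 17): 17² ≡ 53, rhs ≡ 53 → on.

2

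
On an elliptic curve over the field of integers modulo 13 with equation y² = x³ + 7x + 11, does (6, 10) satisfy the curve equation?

yes

y² = 10² ≡ 9; x³ + 7x + 11 = 269 ≡ 9 (mod 13). 9 = 9.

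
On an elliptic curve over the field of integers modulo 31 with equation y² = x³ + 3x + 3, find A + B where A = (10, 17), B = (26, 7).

(23, 26)

(10, 17) + (26, 7). λ = (7 - 17)/(26 - 10) ≡ 21/16 mod 31. 16⁻¹ ≡ 2 (mod 31), so λ ≡ 11.
  x = λ² - 10 - 26 = 121 - 36 ≡ 23; y = λ·(10 - 23) - 17 ≡ 26. → (23, 26)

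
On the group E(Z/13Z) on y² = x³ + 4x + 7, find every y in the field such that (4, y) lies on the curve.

3, 10

x³ + 4x + 7 = 87 ≡ 9 (mod 13).
Square roots of 9 mod 13: 3 and 10 (since 3² = 9 ≡ 9).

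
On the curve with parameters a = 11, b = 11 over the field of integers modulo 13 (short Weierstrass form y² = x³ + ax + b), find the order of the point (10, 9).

2P: tangent at (10, 9): λ = (3·10² + 11)/(2·9) ≡ 12/5. 5⁻¹ ≡ 8 (mod 13) since 5·8 = 40 ≡ 1, so λ ≡ 12·8 ≡ 5.
  x = λ² - 10 - 10 = 25 - 20 ≡ 5; y = λ·(10 - 5) - 9 ≡ 3. → (5, 3)
3P: (5, 3) + (10, 9). λ = (9 - 3)/(10 - 5) ≡ 6/5 mod 13. 5⁻¹ ≡ 8 (mod 13), so λ ≡ 9.
  x = λ² - 5 - 10 = 81 - 15 ≡ 1; y = λ·(5 - 1) - 3 ≡ 7. → (1, 7)
4P: (1, 7) + (10, 9). λ = (9 - 7)/(10 - 1) ≡ 2/9 mod 13. 9⁻¹ ≡ 3 (mod 13) since 9·3 = 27 ≡ 1, so λ ≡ 6.
  x = λ² - 1 - 10 = 36 - 11 ≡ 12; y = λ·(1 - 12) - 7 ≡ 5. → (12, 5)
5P: (12, 5) + (10, 9). λ = (9 - 5)/(10 - 12) ≡ 4/11 mod 13. 11⁻¹ ≡ 6 (mod 13), so λ ≡ 11.
  x = λ² - 12 - 10 = 121 - 22 ≡ 8; y = λ·(12 - 8) - 5 ≡ 0. → (8, 0)
6P: (8, 0) + (10, 9). λ = (9 - 0)/(10 - 8) ≡ 9/2 mod 13. 2⁻¹ ≡ 7 (mod 13) since 2·7 = 14 ≡ 1, so λ ≡ 11.
  x = λ² - 8 - 10 = 121 - 18 ≡ 12; y = λ·(8 - 12) - 0 ≡ 8. → (12, 8)
7P: (12, 8) + (10, 9). λ = (9 - 8)/(10 - 12) ≡ 1/11 mod 13. 11⁻¹ ≡ 6 (mod 13), so λ ≡ 6.
  x = λ² - 12 - 10 = 36 - 22 ≡ 1; y = λ·(12 - 1) - 8 ≡ 6. → (1, 6)
8P: (1, 6) + (10, 9). λ = (9 - 6)/(10 - 1) ≡ 3/9 mod 13. 9⁻¹ ≡ 3 (mod 13), so λ ≡ 9.
  x = λ² - 1 - 10 = 81 - 11 ≡ 5; y = λ·(1 - 5) - 6 ≡ 10. → (5, 10)
9P: (5, 10) + (10, 9). λ = (9 - 10)/(10 - 5) ≡ 12/5 mod 13. 5⁻¹ ≡ 8 (mod 13) since 5·8 = 40 ≡ 1, so λ ≡ 5.
  x = λ² - 5 - 10 = 25 - 15 ≡ 10; y = λ·(5 - 10) - 10 ≡ 4. → (10, 4)
10P: (10, 4) + (10, 9): same x and y₁ ≡ -y₂, so the sum is ∞.
10P = ∞, so the order is 10.

10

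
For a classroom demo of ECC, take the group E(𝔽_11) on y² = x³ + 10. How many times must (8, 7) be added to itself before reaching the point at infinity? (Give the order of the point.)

12

2P: tangent at (8, 7): λ = (3·8² + 0)/(2·7) ≡ 5/3. 3⁻¹ ≡ 4 (mod 11), so λ ≡ 5·4 ≡ 9.
  x = λ² - 8 - 8 = 81 - 16 ≡ 10; y = λ·(8 - 10) - 7 ≡ 8. → (10, 8)
3P: (10, 8) + (8, 7). λ = (7 - 8)/(8 - 10) ≡ 10/9 mod 11. 9⁻¹ ≡ 5 (mod 11) since 9·5 = 45 ≡ 1, so λ ≡ 6.
  x = λ² - 10 - 8 = 36 - 18 ≡ 7; y = λ·(10 - 7) - 8 ≡ 10. → (7, 10)
4P: (7, 10) + (8, 7). λ = (7 - 10)/(8 - 7) ≡ 8/1 mod 11. 1⁻¹ ≡ 1 (mod 11), so λ ≡ 8.
  x = λ² - 7 - 8 = 64 - 15 ≡ 5; y = λ·(7 - 5) - 10 ≡ 6. → (5, 6)
5P: (5, 6) + (8, 7). λ = (7 - 6)/(8 - 5) ≡ 1/3 mod 11. 3⁻¹ ≡ 4 (mod 11) since 3·4 = 12 ≡ 1, so λ ≡ 4.
  x = λ² - 5 - 8 = 16 - 13 ≡ 3; y = λ·(5 - 3) - 6 ≡ 2. → (3, 2)
6P: (3, 2) + (8, 7). λ = (7 - 2)/(8 - 3) ≡ 5/5 mod 11. 5⁻¹ ≡ 9 (mod 11), so λ ≡ 1.
  x = λ² - 3 - 8 = 1 - 11 ≡ 1; y = λ·(3 - 1) - 2 ≡ 0. → (1, 0)
7P: (1, 0) + (8, 7). λ = (7 - 0)/(8 - 1) ≡ 7/7 mod 11. 7⁻¹ ≡ 8 (mod 11) since 7·8 = 56 ≡ 1, so λ ≡ 1.
  x = λ² - 1 - 8 = 1 - 9 ≡ 3; y = λ·(1 - 3) - 0 ≡ 9. → (3, 9)
8P: (3, 9) + (8, 7). λ = (7 - 9)/(8 - 3) ≡ 9/5 mod 11. 5⁻¹ ≡ 9 (mod 11) since 5·9 = 45 ≡ 1, so λ ≡ 4.
  x = λ² - 3 - 8 = 16 - 11 ≡ 5; y = λ·(3 - 5) - 9 ≡ 5. → (5, 5)
9P: (5, 5) + (8, 7). λ = (7 - 5)/(8 - 5) ≡ 2/3 mod 11. 3⁻¹ ≡ 4 (mod 11), so λ ≡ 8.
  x = λ² - 5 - 8 = 64 - 13 ≡ 7; y = λ·(5 - 7) - 5 ≡ 1. → (7, 1)
10P: (7, 1) + (8, 7). λ = (7 - 1)/(8 - 7) ≡ 6/1 mod 11. 1⁻¹ ≡ 1 (mod 11) since 1·1 = 1 ≡ 1, so λ ≡ 6.
  x = λ² - 7 - 8 = 36 - 15 ≡ 10; y = λ·(7 - 10) - 1 ≡ 3. → (10, 3)
11P: (10, 3) + (8, 7). λ = (7 - 3)/(8 - 10) ≡ 4/9 mod 11. 9⁻¹ ≡ 5 (mod 11), so λ ≡ 9.
  x = λ² - 10 - 8 = 81 - 18 ≡ 8; y = λ·(10 - 8) - 3 ≡ 4. → (8, 4)
12P: (8, 4) + (8, 7): same x and y₁ ≡ -y₂, so the sum is the point at infinity.
12P = the point at infinity, so the order is 12.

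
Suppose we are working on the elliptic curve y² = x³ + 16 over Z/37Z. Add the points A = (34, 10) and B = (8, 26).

(34, 10) + (8, 26). λ = (26 - 10)/(8 - 34) ≡ 16/11 mod 37. 11⁻¹ ≡ 27 (mod 37), so λ ≡ 25.
  x = λ² - 34 - 8 = 625 - 42 ≡ 28; y = λ·(34 - 28) - 10 ≡ 29. → (28, 29)

(28, 29)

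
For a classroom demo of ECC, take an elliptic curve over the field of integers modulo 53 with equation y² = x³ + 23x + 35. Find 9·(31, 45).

(48, 22)

Write P = (31, 45).
Repeated addition: build up to 9P.
2P: tangent at (31, 45): λ = (3·31² + 23)/(2·45) ≡ 44/37. 37⁻¹ ≡ 43 (mod 53), so λ ≡ 44·43 ≡ 37.
  x = λ² - 31 - 31 = 1369 - 62 ≡ 35; y = λ·(31 - 35) - 45 ≡ 19. → (35, 19)
3P: (35, 19) + (31, 45). λ = (45 - 19)/(31 - 35) ≡ 26/49 mod 53. 49⁻¹ ≡ 13 (mod 53), so λ ≡ 20.
  x = λ² - 35 - 31 = 400 - 66 ≡ 16; y = λ·(35 - 16) - 19 ≡ 43. → (16, 43)
4P: (16, 43) + (31, 45). λ = (45 - 43)/(31 - 16) ≡ 2/15 mod 53. 15⁻¹ ≡ 46 (mod 53), so λ ≡ 39.
  x = λ² - 16 - 31 = 1521 - 47 ≡ 43; y = λ·(16 - 43) - 43 ≡ 17. → (43, 17)
5P: (43, 17) + (31, 45). λ = (45 - 17)/(31 - 43) ≡ 28/41 mod 53. 41⁻¹ ≡ 22 (mod 53), so λ ≡ 33.
  x = λ² - 43 - 31 = 1089 - 74 ≡ 8; y = λ·(43 - 8) - 17 ≡ 25. → (8, 25)
6P: (8, 25) + (31, 45). λ = (45 - 25)/(31 - 8) ≡ 20/23 mod 53. 23⁻¹ ≡ 30 (mod 53) since 23·30 = 690 ≡ 1, so λ ≡ 17.
  x = λ² - 8 - 31 = 289 - 39 ≡ 38; y = λ·(8 - 38) - 25 ≡ 48. → (38, 48)
7P: (38, 48) + (31, 45). λ = (45 - 48)/(31 - 38) ≡ 50/46 mod 53. 46⁻¹ ≡ 15 (mod 53) since 46·15 = 690 ≡ 1, so λ ≡ 8.
  x = λ² - 38 - 31 = 64 - 69 ≡ 48; y = λ·(38 - 48) - 48 ≡ 31. → (48, 31)
8P: (48, 31) + (31, 45). λ = (45 - 31)/(31 - 48) ≡ 14/36 mod 53. 36⁻¹ ≡ 28 (mod 53), so λ ≡ 21.
  x = λ² - 48 - 31 = 441 - 79 ≡ 44; y = λ·(48 - 44) - 31 ≡ 0. → (44, 0)
9P: (44, 0) + (31, 45). λ = (45 - 0)/(31 - 44) ≡ 45/40 mod 53. 40⁻¹ ≡ 4 (mod 53) since 40·4 = 160 ≡ 1, so λ ≡ 21.
  x = λ² - 44 - 31 = 441 - 75 ≡ 48; y = λ·(44 - 48) - 0 ≡ 22. → (48, 22)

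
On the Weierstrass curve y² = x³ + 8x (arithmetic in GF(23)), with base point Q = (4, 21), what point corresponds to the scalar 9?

Repeated addition: build up to 9Q.
2Q: tangent at (4, 21): λ = (3·4² + 8)/(2·21) ≡ 10/19. 19⁻¹ ≡ 17 (mod 23), so λ ≡ 10·17 ≡ 9.
  x = λ² - 4 - 4 = 81 - 8 ≡ 4; y = λ·(4 - 4) - 21 ≡ 2. → (4, 2)
3Q: (4, 2) + (4, 21): same x and y₁ ≡ -y₂, so the sum is O.
4Q: O + (4, 21) = (4, 21) (identity).
5Q: tangent at (4, 21): λ = (3·4² + 8)/(2·21) ≡ 10/19. 19⁻¹ ≡ 17 (mod 23), so λ ≡ 10·17 ≡ 9.
  x = λ² - 4 - 4 = 81 - 8 ≡ 4; y = λ·(4 - 4) - 21 ≡ 2. → (4, 2)
6Q: (4, 2) + (4, 21): same x and y₁ ≡ -y₂, so the sum is O.
7Q: O + (4, 21) = (4, 21) (identity).
8Q: tangent at (4, 21): λ = (3·4² + 8)/(2·21) ≡ 10/19. 19⁻¹ ≡ 17 (mod 23), so λ ≡ 10·17 ≡ 9.
  x = λ² - 4 - 4 = 81 - 8 ≡ 4; y = λ·(4 - 4) - 21 ≡ 2. → (4, 2)
9Q: (4, 2) + (4, 21): same x and y₁ ≡ -y₂, so the sum is O.

O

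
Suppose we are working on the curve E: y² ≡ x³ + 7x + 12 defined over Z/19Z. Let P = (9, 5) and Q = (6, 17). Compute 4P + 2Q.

First 4P:
Repeated addition: build up to 4P.
2P: tangent at (9, 5): λ = (3·9² + 7)/(2·5) ≡ 3/10. 10⁻¹ ≡ 2 (mod 19) since 10·2 = 20 ≡ 1, so λ ≡ 3·2 ≡ 6.
  x = λ² - 9 - 9 = 36 - 18 ≡ 18; y = λ·(9 - 18) - 5 ≡ 17. → (18, 17)
3P: (18, 17) + (9, 5). λ = (5 - 17)/(9 - 18) ≡ 7/10 mod 19. 10⁻¹ ≡ 2 (mod 19) since 10·2 = 20 ≡ 1, so λ ≡ 14.
  x = λ² - 18 - 9 = 196 - 27 ≡ 17; y = λ·(18 - 17) - 17 ≡ 16. → (17, 16)
4P: (17, 16) + (9, 5). λ = (5 - 16)/(9 - 17) ≡ 8/11 mod 19. 11⁻¹ ≡ 7 (mod 19) since 11·7 = 77 ≡ 1, so λ ≡ 18.
  x = λ² - 17 - 9 = 324 - 26 ≡ 13; y = λ·(17 - 13) - 16 ≡ 18. → (13, 18)
4P = (13, 18).
Next 2Q:
Repeated addition: build up to 2Q.
2Q: tangent at (6, 17): λ = (3·6² + 7)/(2·17) ≡ 1/15. 15⁻¹ ≡ 14 (mod 19), so λ ≡ 1·14 ≡ 14.
  x = λ² - 6 - 6 = 196 - 12 ≡ 13; y = λ·(6 - 13) - 17 ≡ 18. → (13, 18)
2Q = (13, 18).
Finally 4P + 2Q:
tangent at (13, 18): λ = (3·13² + 7)/(2·18) ≡ 1/17. 17⁻¹ ≡ 9 (mod 19), so λ ≡ 1·9 ≡ 9.
  x = λ² - 13 - 13 = 81 - 26 ≡ 17; y = λ·(13 - 17) - 18 ≡ 3. → (17, 3)

(17, 3)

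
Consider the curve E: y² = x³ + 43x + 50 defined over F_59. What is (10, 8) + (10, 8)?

(48, 55)

tangent at (10, 8): λ = (3·10² + 43)/(2·8) ≡ 48/16. 16⁻¹ ≡ 48 (mod 59) since 16·48 = 768 ≡ 1, so λ ≡ 48·48 ≡ 3.
  x = λ² - 10 - 10 = 9 - 20 ≡ 48; y = λ·(10 - 48) - 8 ≡ 55. → (48, 55)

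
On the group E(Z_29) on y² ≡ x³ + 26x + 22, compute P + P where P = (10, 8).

tangent at (10, 8): λ = (3·10² + 26)/(2·8) ≡ 7/16. 16⁻¹ ≡ 20 (mod 29), so λ ≡ 7·20 ≡ 24.
  x = λ² - 10 - 10 = 576 - 20 ≡ 5; y = λ·(10 - 5) - 8 ≡ 25. → (5, 25)

(5, 25)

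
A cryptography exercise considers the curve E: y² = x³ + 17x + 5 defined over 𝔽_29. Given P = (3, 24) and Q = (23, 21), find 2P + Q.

(1, 20)

First 2P:
Repeated addition: build up to 2P.
2P: tangent at (3, 24): λ = (3·3² + 17)/(2·24) ≡ 15/19. 19⁻¹ ≡ 26 (mod 29), so λ ≡ 15·26 ≡ 13.
  x = λ² - 3 - 3 = 169 - 6 ≡ 18; y = λ·(3 - 18) - 24 ≡ 13. → (18, 13)
2P = (18, 13).
Finally 2P + Q:
(18, 13) + (23, 21). λ = (21 - 13)/(23 - 18) ≡ 8/5 mod 29. 5⁻¹ ≡ 6 (mod 29) since 5·6 = 30 ≡ 1, so λ ≡ 19.
  x = λ² - 18 - 23 = 361 - 41 ≡ 1; y = λ·(18 - 1) - 13 ≡ 20. → (1, 20)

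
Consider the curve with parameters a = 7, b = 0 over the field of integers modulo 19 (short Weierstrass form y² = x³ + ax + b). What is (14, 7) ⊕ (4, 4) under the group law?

(18, 7)

(14, 7) + (4, 4). λ = (4 - 7)/(4 - 14) ≡ 16/9 mod 19. 9⁻¹ ≡ 17 (mod 19) since 9·17 = 153 ≡ 1, so λ ≡ 6.
  x = λ² - 14 - 4 = 36 - 18 ≡ 18; y = λ·(14 - 18) - 7 ≡ 7. → (18, 7)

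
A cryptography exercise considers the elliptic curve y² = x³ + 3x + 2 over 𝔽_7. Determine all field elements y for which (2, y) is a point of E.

3, 4

x³ + 3x + 2 = 16 ≡ 2 (mod 7).
Square roots of 2 mod 7: 3 and 4 (since 3² = 9 ≡ 2).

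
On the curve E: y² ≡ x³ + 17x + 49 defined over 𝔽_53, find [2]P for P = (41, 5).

tangent at (41, 5): λ = (3·41² + 17)/(2·5) ≡ 25/10. 10⁻¹ ≡ 16 (mod 53) since 10·16 = 160 ≡ 1, so λ ≡ 25·16 ≡ 29.
  x = λ² - 41 - 41 = 841 - 82 ≡ 17; y = λ·(41 - 17) - 5 ≡ 2. → (17, 2)

(17, 2)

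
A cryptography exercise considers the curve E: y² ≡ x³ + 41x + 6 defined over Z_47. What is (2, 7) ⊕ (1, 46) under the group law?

(14, 38)

(2, 7) + (1, 46). λ = (46 - 7)/(1 - 2) ≡ 39/46 mod 47. 46⁻¹ ≡ 46 (mod 47) since 46·46 = 2116 ≡ 1, so λ ≡ 8.
  x = λ² - 2 - 1 = 64 - 3 ≡ 14; y = λ·(2 - 14) - 7 ≡ 38. → (14, 38)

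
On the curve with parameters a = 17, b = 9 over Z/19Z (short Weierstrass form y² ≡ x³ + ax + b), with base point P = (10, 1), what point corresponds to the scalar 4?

(3, 7)

Double-and-add on 4 = (100)₂. Start with P = (10, 1) for the leading 1-bit.
double: tangent at (10, 1): λ = (3·10² + 17)/(2·1) ≡ 13/2. 2⁻¹ ≡ 10 (mod 19) since 2·10 = 20 ≡ 1, so λ ≡ 13·10 ≡ 16.
  x = λ² - 10 - 10 = 256 - 20 ≡ 8; y = λ·(10 - 8) - 1 ≡ 12. → (8, 12)
double: tangent at (8, 12): λ = (3·8² + 17)/(2·12) ≡ 0/5. 5⁻¹ ≡ 4 (mod 19), so λ ≡ 0·4 ≡ 0.
  x = λ² - 8 - 8 = 0 - 16 ≡ 3; y = λ·(8 - 3) - 12 ≡ 7. → (3, 7)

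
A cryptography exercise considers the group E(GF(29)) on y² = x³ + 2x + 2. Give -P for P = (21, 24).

-(21, 24) = (21, -24 mod 29) = (21, 5).

(21, 5)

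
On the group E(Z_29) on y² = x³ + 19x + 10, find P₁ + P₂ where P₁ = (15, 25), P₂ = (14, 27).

(15, 25) + (14, 27). λ = (27 - 25)/(14 - 15) ≡ 2/28 mod 29. 28⁻¹ ≡ 28 (mod 29), so λ ≡ 27.
  x = λ² - 15 - 14 = 729 - 29 ≡ 4; y = λ·(15 - 4) - 25 ≡ 11. → (4, 11)

(4, 11)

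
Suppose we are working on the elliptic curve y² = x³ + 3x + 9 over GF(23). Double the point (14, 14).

tangent at (14, 14): λ = (3·14² + 3)/(2·14) ≡ 16/5. 5⁻¹ ≡ 14 (mod 23), so λ ≡ 16·14 ≡ 17.
  x = λ² - 14 - 14 = 289 - 28 ≡ 8; y = λ·(14 - 8) - 14 ≡ 19. → (8, 19)

(8, 19)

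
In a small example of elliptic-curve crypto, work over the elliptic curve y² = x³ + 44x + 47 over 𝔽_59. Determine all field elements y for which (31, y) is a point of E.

none

x³ + 44x + 47 = 31202 ≡ 50 (mod 59).
50 is a non-residue mod 59; no y exists.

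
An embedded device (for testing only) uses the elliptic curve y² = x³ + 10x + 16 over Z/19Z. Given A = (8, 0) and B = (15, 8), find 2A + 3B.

(17, 11)

First 2A:
Repeated addition: build up to 2A.
2A: (8, 0) + (8, 0): same x and y₁ ≡ -y₂, so the sum is ∞.
2A = ∞.
Next 3B:
Repeated addition: build up to 3B.
2B: tangent at (15, 8): λ = (3·15² + 10)/(2·8) ≡ 1/16. 16⁻¹ ≡ 6 (mod 19) since 16·6 = 96 ≡ 1, so λ ≡ 1·6 ≡ 6.
  x = λ² - 15 - 15 = 36 - 30 ≡ 6; y = λ·(15 - 6) - 8 ≡ 8. → (6, 8)
3B: (6, 8) + (15, 8). λ = (8 - 8)/(15 - 6) ≡ 0/9 mod 19. 9⁻¹ ≡ 17 (mod 19) since 9·17 = 153 ≡ 1, so λ ≡ 0.
  x = λ² - 6 - 15 = 0 - 21 ≡ 17; y = λ·(6 - 17) - 8 ≡ 11. → (17, 11)
3B = (17, 11).
Finally 2A + 3B:
∞ + (17, 11) = (17, 11) (identity).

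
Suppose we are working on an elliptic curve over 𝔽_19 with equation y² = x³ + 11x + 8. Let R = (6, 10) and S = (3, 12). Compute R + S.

(6, 10) + (3, 12). λ = (12 - 10)/(3 - 6) ≡ 2/16 mod 19. 16⁻¹ ≡ 6 (mod 19), so λ ≡ 12.
  x = λ² - 6 - 3 = 144 - 9 ≡ 2; y = λ·(6 - 2) - 10 ≡ 0. → (2, 0)

(2, 0)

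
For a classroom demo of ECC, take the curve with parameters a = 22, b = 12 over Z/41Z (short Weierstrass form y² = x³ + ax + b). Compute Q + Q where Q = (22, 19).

tangent at (22, 19): λ = (3·22² + 22)/(2·19) ≡ 39/38. 38⁻¹ ≡ 27 (mod 41), so λ ≡ 39·27 ≡ 28.
  x = λ² - 22 - 22 = 784 - 44 ≡ 2; y = λ·(22 - 2) - 19 ≡ 8. → (2, 8)

(2, 8)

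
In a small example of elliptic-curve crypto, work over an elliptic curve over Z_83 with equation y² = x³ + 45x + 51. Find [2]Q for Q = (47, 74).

tangent at (47, 74): λ = (3·47² + 45)/(2·74) ≡ 32/65. 65⁻¹ ≡ 23 (mod 83) since 65·23 = 1495 ≡ 1, so λ ≡ 32·23 ≡ 72.
  x = λ² - 47 - 47 = 5184 - 94 ≡ 27; y = λ·(47 - 27) - 74 ≡ 38. → (27, 38)

(27, 38)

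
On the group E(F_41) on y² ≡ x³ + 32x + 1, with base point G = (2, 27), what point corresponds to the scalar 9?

(20, 21)

Double-and-add on 9 = (1001)₂. Start with G = (2, 27) for the leading 1-bit.
double: tangent at (2, 27): λ = (3·2² + 32)/(2·27) ≡ 3/13. 13⁻¹ ≡ 19 (mod 41), so λ ≡ 3·19 ≡ 16.
  x = λ² - 2 - 2 = 256 - 4 ≡ 6; y = λ·(2 - 6) - 27 ≡ 32. → (6, 32)
double: tangent at (6, 32): λ = (3·6² + 32)/(2·32) ≡ 17/23. 23⁻¹ ≡ 25 (mod 41), so λ ≡ 17·25 ≡ 15.
  x = λ² - 6 - 6 = 225 - 12 ≡ 8; y = λ·(6 - 8) - 32 ≡ 20. → (8, 20)
double: tangent at (8, 20): λ = (3·8² + 32)/(2·20) ≡ 19/40. 40⁻¹ ≡ 40 (mod 41), so λ ≡ 19·40 ≡ 22.
  x = λ² - 8 - 8 = 484 - 16 ≡ 17; y = λ·(8 - 17) - 20 ≡ 28. → (17, 28)
add G: (17, 28) + (2, 27). λ = (27 - 28)/(2 - 17) ≡ 40/26 mod 41. 26⁻¹ ≡ 30 (mod 41) since 26·30 = 780 ≡ 1, so λ ≡ 11.
  x = λ² - 17 - 2 = 121 - 19 ≡ 20; y = λ·(17 - 20) - 28 ≡ 21. → (20, 21)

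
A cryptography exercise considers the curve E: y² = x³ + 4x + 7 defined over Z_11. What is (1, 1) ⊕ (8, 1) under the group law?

(1, 1) + (8, 1). λ = (1 - 1)/(8 - 1) ≡ 0/7 mod 11. 7⁻¹ ≡ 8 (mod 11), so λ ≡ 0.
  x = λ² - 1 - 8 = 0 - 9 ≡ 2; y = λ·(1 - 2) - 1 ≡ 10. → (2, 10)

(2, 10)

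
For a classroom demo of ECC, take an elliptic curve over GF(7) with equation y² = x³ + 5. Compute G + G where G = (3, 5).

(5, 5)

tangent at (3, 5): λ = (3·3² + 0)/(2·5) ≡ 6/3. 3⁻¹ ≡ 5 (mod 7) since 3·5 = 15 ≡ 1, so λ ≡ 6·5 ≡ 2.
  x = λ² - 3 - 3 = 4 - 6 ≡ 5; y = λ·(3 - 5) - 5 ≡ 5. → (5, 5)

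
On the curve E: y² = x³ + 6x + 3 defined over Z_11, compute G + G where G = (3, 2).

(5, 9)

tangent at (3, 2): λ = (3·3² + 6)/(2·2) ≡ 0/4. 4⁻¹ ≡ 3 (mod 11) since 4·3 = 12 ≡ 1, so λ ≡ 0·3 ≡ 0.
  x = λ² - 3 - 3 = 0 - 6 ≡ 5; y = λ·(3 - 5) - 2 ≡ 9. → (5, 9)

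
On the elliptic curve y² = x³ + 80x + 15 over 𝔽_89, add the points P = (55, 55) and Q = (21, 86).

(55, 55) + (21, 86). λ = (86 - 55)/(21 - 55) ≡ 31/55 mod 89. 55⁻¹ ≡ 34 (mod 89) since 55·34 = 1870 ≡ 1, so λ ≡ 75.
  x = λ² - 55 - 21 = 5625 - 76 ≡ 31; y = λ·(55 - 31) - 55 ≡ 54. → (31, 54)

(31, 54)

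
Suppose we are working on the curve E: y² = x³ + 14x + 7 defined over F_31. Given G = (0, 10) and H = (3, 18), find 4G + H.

(0, 21)

First 4G:
Repeated addition: build up to 4G.
2G: tangent at (0, 10): λ = (3·0² + 14)/(2·10) ≡ 14/20. 20⁻¹ ≡ 14 (mod 31), so λ ≡ 14·14 ≡ 10.
  x = λ² - 0 - 0 = 100 - 0 ≡ 7; y = λ·(0 - 7) - 10 ≡ 13. → (7, 13)
3G: (7, 13) + (0, 10). λ = (10 - 13)/(0 - 7) ≡ 28/24 mod 31. 24⁻¹ ≡ 22 (mod 31), so λ ≡ 27.
  x = λ² - 7 - 0 = 729 - 7 ≡ 9; y = λ·(7 - 9) - 13 ≡ 26. → (9, 26)
4G: (9, 26) + (0, 10). λ = (10 - 26)/(0 - 9) ≡ 15/22 mod 31. 22⁻¹ ≡ 24 (mod 31), so λ ≡ 19.
  x = λ² - 9 - 0 = 361 - 9 ≡ 11; y = λ·(9 - 11) - 26 ≡ 29. → (11, 29)
4G = (11, 29).
Finally 4G + H:
(11, 29) + (3, 18). λ = (18 - 29)/(3 - 11) ≡ 20/23 mod 31. 23⁻¹ ≡ 27 (mod 31), so λ ≡ 13.
  x = λ² - 11 - 3 = 169 - 14 ≡ 0; y = λ·(11 - 0) - 29 ≡ 21. → (0, 21)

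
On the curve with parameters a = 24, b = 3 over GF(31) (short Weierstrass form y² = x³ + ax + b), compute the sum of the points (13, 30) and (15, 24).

(13, 30) + (15, 24). λ = (24 - 30)/(15 - 13) ≡ 25/2 mod 31. 2⁻¹ ≡ 16 (mod 31), so λ ≡ 28.
  x = λ² - 13 - 15 = 784 - 28 ≡ 12; y = λ·(13 - 12) - 30 ≡ 29. → (12, 29)

(12, 29)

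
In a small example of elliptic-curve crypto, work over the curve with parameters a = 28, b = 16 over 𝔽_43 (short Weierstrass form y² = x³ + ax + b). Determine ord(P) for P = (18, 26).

7

2P: tangent at (18, 26): λ = (3·18² + 28)/(2·26) ≡ 11/9. 9⁻¹ ≡ 24 (mod 43) since 9·24 = 216 ≡ 1, so λ ≡ 11·24 ≡ 6.
  x = λ² - 18 - 18 = 36 - 36 ≡ 0; y = λ·(18 - 0) - 26 ≡ 39. → (0, 39)
3P: (0, 39) + (18, 26). λ = (26 - 39)/(18 - 0) ≡ 30/18 mod 43. 18⁻¹ ≡ 12 (mod 43) since 18·12 = 216 ≡ 1, so λ ≡ 16.
  x = λ² - 0 - 18 = 256 - 18 ≡ 23; y = λ·(0 - 23) - 39 ≡ 23. → (23, 23)
4P: (23, 23) + (18, 26). λ = (26 - 23)/(18 - 23) ≡ 3/38 mod 43. 38⁻¹ ≡ 17 (mod 43) since 38·17 = 646 ≡ 1, so λ ≡ 8.
  x = λ² - 23 - 18 = 64 - 41 ≡ 23; y = λ·(23 - 23) - 23 ≡ 20. → (23, 20)
5P: (23, 20) + (18, 26). λ = (26 - 20)/(18 - 23) ≡ 6/38 mod 43. 38⁻¹ ≡ 17 (mod 43), so λ ≡ 16.
  x = λ² - 23 - 18 = 256 - 41 ≡ 0; y = λ·(23 - 0) - 20 ≡ 4. → (0, 4)
6P: (0, 4) + (18, 26). λ = (26 - 4)/(18 - 0) ≡ 22/18 mod 43. 18⁻¹ ≡ 12 (mod 43), so λ ≡ 6.
  x = λ² - 0 - 18 = 36 - 18 ≡ 18; y = λ·(0 - 18) - 4 ≡ 17. → (18, 17)
7P: (18, 17) + (18, 26): same x and y₁ ≡ -y₂, so the sum is the point at infinity.
7P = the point at infinity, so the order is 7.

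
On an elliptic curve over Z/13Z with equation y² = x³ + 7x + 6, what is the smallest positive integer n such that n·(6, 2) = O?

11

2P: tangent at (6, 2): λ = (3·6² + 7)/(2·2) ≡ 11/4. 4⁻¹ ≡ 10 (mod 13) since 4·10 = 40 ≡ 1, so λ ≡ 11·10 ≡ 6.
  x = λ² - 6 - 6 = 36 - 12 ≡ 11; y = λ·(6 - 11) - 2 ≡ 7. → (11, 7)
3P: (11, 7) + (6, 2). λ = (2 - 7)/(6 - 11) ≡ 8/8 mod 13. 8⁻¹ ≡ 5 (mod 13) since 8·5 = 40 ≡ 1, so λ ≡ 1.
  x = λ² - 11 - 6 = 1 - 17 ≡ 10; y = λ·(11 - 10) - 7 ≡ 7. → (10, 7)
4P: (10, 7) + (6, 2). λ = (2 - 7)/(6 - 10) ≡ 8/9 mod 13. 9⁻¹ ≡ 3 (mod 13) since 9·3 = 27 ≡ 1, so λ ≡ 11.
  x = λ² - 10 - 6 = 121 - 16 ≡ 1; y = λ·(10 - 1) - 7 ≡ 1. → (1, 1)
5P: (1, 1) + (6, 2). λ = (2 - 1)/(6 - 1) ≡ 1/5 mod 13. 5⁻¹ ≡ 8 (mod 13) since 5·8 = 40 ≡ 1, so λ ≡ 8.
  x = λ² - 1 - 6 = 64 - 7 ≡ 5; y = λ·(1 - 5) - 1 ≡ 6. → (5, 6)
6P: (5, 6) + (6, 2). λ = (2 - 6)/(6 - 5) ≡ 9/1 mod 13. 1⁻¹ ≡ 1 (mod 13), so λ ≡ 9.
  x = λ² - 5 - 6 = 81 - 11 ≡ 5; y = λ·(5 - 5) - 6 ≡ 7. → (5, 7)
7P: (5, 7) + (6, 2). λ = (2 - 7)/(6 - 5) ≡ 8/1 mod 13. 1⁻¹ ≡ 1 (mod 13), so λ ≡ 8.
  x = λ² - 5 - 6 = 64 - 11 ≡ 1; y = λ·(5 - 1) - 7 ≡ 12. → (1, 12)
8P: (1, 12) + (6, 2). λ = (2 - 12)/(6 - 1) ≡ 3/5 mod 13. 5⁻¹ ≡ 8 (mod 13), so λ ≡ 11.
  x = λ² - 1 - 6 = 121 - 7 ≡ 10; y = λ·(1 - 10) - 12 ≡ 6. → (10, 6)
9P: (10, 6) + (6, 2). λ = (2 - 6)/(6 - 10) ≡ 9/9 mod 13. 9⁻¹ ≡ 3 (mod 13) since 9·3 = 27 ≡ 1, so λ ≡ 1.
  x = λ² - 10 - 6 = 1 - 16 ≡ 11; y = λ·(10 - 11) - 6 ≡ 6. → (11, 6)
10P: (11, 6) + (6, 2). λ = (2 - 6)/(6 - 11) ≡ 9/8 mod 13. 8⁻¹ ≡ 5 (mod 13) since 8·5 = 40 ≡ 1, so λ ≡ 6.
  x = λ² - 11 - 6 = 36 - 17 ≡ 6; y = λ·(11 - 6) - 6 ≡ 11. → (6, 11)
11P: (6, 11) + (6, 2): same x and y₁ ≡ -y₂, so the sum is O.
11P = O, so the order is 11.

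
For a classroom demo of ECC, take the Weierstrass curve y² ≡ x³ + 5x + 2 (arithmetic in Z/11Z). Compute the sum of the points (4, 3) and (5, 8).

(4, 3) + (5, 8). λ = (8 - 3)/(5 - 4) ≡ 5/1 mod 11. 1⁻¹ ≡ 1 (mod 11) since 1·1 = 1 ≡ 1, so λ ≡ 5.
  x = λ² - 4 - 5 = 25 - 9 ≡ 5; y = λ·(4 - 5) - 3 ≡ 3. → (5, 3)

(5, 3)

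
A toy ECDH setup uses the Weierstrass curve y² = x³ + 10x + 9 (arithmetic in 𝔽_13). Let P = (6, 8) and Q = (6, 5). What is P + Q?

The two points share x = 6 and their y-coordinates satisfy 8 + 5 ≡ 0 (mod 13), so they are inverses. Their sum is O.

O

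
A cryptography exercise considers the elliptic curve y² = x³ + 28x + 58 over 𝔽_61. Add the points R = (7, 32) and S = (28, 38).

(46, 44)

(7, 32) + (28, 38). λ = (38 - 32)/(28 - 7) ≡ 6/21 mod 61. 21⁻¹ ≡ 32 (mod 61), so λ ≡ 9.
  x = λ² - 7 - 28 = 81 - 35 ≡ 46; y = λ·(7 - 46) - 32 ≡ 44. → (46, 44)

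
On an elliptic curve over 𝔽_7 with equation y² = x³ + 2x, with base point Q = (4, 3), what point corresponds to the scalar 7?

Repeated addition: build up to 7Q.
2Q: tangent at (4, 3): λ = (3·4² + 2)/(2·3) ≡ 1/6. 6⁻¹ ≡ 6 (mod 7), so λ ≡ 1·6 ≡ 6.
  x = λ² - 4 - 4 = 36 - 8 ≡ 0; y = λ·(4 - 0) - 3 ≡ 0. → (0, 0)
3Q: (0, 0) + (4, 3). λ = (3 - 0)/(4 - 0) ≡ 3/4 mod 7. 4⁻¹ ≡ 2 (mod 7) since 4·2 = 8 ≡ 1, so λ ≡ 6.
  x = λ² - 0 - 4 = 36 - 4 ≡ 4; y = λ·(0 - 4) - 0 ≡ 4. → (4, 4)
4Q: (4, 4) + (4, 3): same x and y₁ ≡ -y₂, so the sum is the point at infinity.
5Q: the point at infinity + (4, 3) = (4, 3) (identity).
6Q: tangent at (4, 3): λ = (3·4² + 2)/(2·3) ≡ 1/6. 6⁻¹ ≡ 6 (mod 7), so λ ≡ 1·6 ≡ 6.
  x = λ² - 4 - 4 = 36 - 8 ≡ 0; y = λ·(4 - 0) - 3 ≡ 0. → (0, 0)
7Q: (0, 0) + (4, 3). λ = (3 - 0)/(4 - 0) ≡ 3/4 mod 7. 4⁻¹ ≡ 2 (mod 7) since 4·2 = 8 ≡ 1, so λ ≡ 6.
  x = λ² - 0 - 4 = 36 - 4 ≡ 4; y = λ·(0 - 4) - 0 ≡ 4. → (4, 4)

(4, 4)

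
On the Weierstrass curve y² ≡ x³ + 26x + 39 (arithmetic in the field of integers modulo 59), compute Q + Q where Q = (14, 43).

(50, 43)

tangent at (14, 43): λ = (3·14² + 26)/(2·43) ≡ 24/27. 27⁻¹ ≡ 35 (mod 59), so λ ≡ 24·35 ≡ 14.
  x = λ² - 14 - 14 = 196 - 28 ≡ 50; y = λ·(14 - 50) - 43 ≡ 43. → (50, 43)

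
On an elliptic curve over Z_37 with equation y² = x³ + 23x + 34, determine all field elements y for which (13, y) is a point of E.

none

x³ + 23x + 34 = 2530 ≡ 14 (mod 37).
14 is a non-residue mod 37; no y exists.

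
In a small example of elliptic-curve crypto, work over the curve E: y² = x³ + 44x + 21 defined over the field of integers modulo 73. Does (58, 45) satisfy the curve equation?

no

y² = 45² ≡ 54; x³ + 44x + 21 = 197685 ≡ 1 (mod 73). 54 ≠ 1.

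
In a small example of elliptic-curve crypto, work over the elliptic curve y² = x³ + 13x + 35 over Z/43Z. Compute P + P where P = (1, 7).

(23, 17)

tangent at (1, 7): λ = (3·1² + 13)/(2·7) ≡ 16/14. 14⁻¹ ≡ 40 (mod 43), so λ ≡ 16·40 ≡ 38.
  x = λ² - 1 - 1 = 1444 - 2 ≡ 23; y = λ·(1 - 23) - 7 ≡ 17. → (23, 17)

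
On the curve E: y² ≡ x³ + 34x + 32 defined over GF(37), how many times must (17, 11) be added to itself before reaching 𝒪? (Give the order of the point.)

11

2P: tangent at (17, 11): λ = (3·17² + 34)/(2·11) ≡ 13/22. 22⁻¹ ≡ 32 (mod 37) since 22·32 = 704 ≡ 1, so λ ≡ 13·32 ≡ 9.
  x = λ² - 17 - 17 = 81 - 34 ≡ 10; y = λ·(17 - 10) - 11 ≡ 15. → (10, 15)
3P: (10, 15) + (17, 11). λ = (11 - 15)/(17 - 10) ≡ 33/7 mod 37. 7⁻¹ ≡ 16 (mod 37) since 7·16 = 112 ≡ 1, so λ ≡ 10.
  x = λ² - 10 - 17 = 100 - 27 ≡ 36; y = λ·(10 - 36) - 15 ≡ 21. → (36, 21)
4P: (36, 21) + (17, 11). λ = (11 - 21)/(17 - 36) ≡ 27/18 mod 37. 18⁻¹ ≡ 35 (mod 37), so λ ≡ 20.
  x = λ² - 36 - 17 = 400 - 53 ≡ 14; y = λ·(36 - 14) - 21 ≡ 12. → (14, 12)
5P: (14, 12) + (17, 11). λ = (11 - 12)/(17 - 14) ≡ 36/3 mod 37. 3⁻¹ ≡ 25 (mod 37) since 3·25 = 75 ≡ 1, so λ ≡ 12.
  x = λ² - 14 - 17 = 144 - 31 ≡ 2; y = λ·(14 - 2) - 12 ≡ 21. → (2, 21)
6P: (2, 21) + (17, 11). λ = (11 - 21)/(17 - 2) ≡ 27/15 mod 37. 15⁻¹ ≡ 5 (mod 37) since 15·5 = 75 ≡ 1, so λ ≡ 24.
  x = λ² - 2 - 17 = 576 - 19 ≡ 2; y = λ·(2 - 2) - 21 ≡ 16. → (2, 16)
7P: (2, 16) + (17, 11). λ = (11 - 16)/(17 - 2) ≡ 32/15 mod 37. 15⁻¹ ≡ 5 (mod 37), so λ ≡ 12.
  x = λ² - 2 - 17 = 144 - 19 ≡ 14; y = λ·(2 - 14) - 16 ≡ 25. → (14, 25)
8P: (14, 25) + (17, 11). λ = (11 - 25)/(17 - 14) ≡ 23/3 mod 37. 3⁻¹ ≡ 25 (mod 37), so λ ≡ 20.
  x = λ² - 14 - 17 = 400 - 31 ≡ 36; y = λ·(14 - 36) - 25 ≡ 16. → (36, 16)
9P: (36, 16) + (17, 11). λ = (11 - 16)/(17 - 36) ≡ 32/18 mod 37. 18⁻¹ ≡ 35 (mod 37) since 18·35 = 630 ≡ 1, so λ ≡ 10.
  x = λ² - 36 - 17 = 100 - 53 ≡ 10; y = λ·(36 - 10) - 16 ≡ 22. → (10, 22)
10P: (10, 22) + (17, 11). λ = (11 - 22)/(17 - 10) ≡ 26/7 mod 37. 7⁻¹ ≡ 16 (mod 37), so λ ≡ 9.
  x = λ² - 10 - 17 = 81 - 27 ≡ 17; y = λ·(10 - 17) - 22 ≡ 26. → (17, 26)
11P: (17, 26) + (17, 11): same x and y₁ ≡ -y₂, so the sum is 𝒪.
11P = 𝒪, so the order is 11.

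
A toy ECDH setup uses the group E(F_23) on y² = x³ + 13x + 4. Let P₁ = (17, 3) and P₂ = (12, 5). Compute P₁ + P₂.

(19, 7)

(17, 3) + (12, 5). λ = (5 - 3)/(12 - 17) ≡ 2/18 mod 23. 18⁻¹ ≡ 9 (mod 23), so λ ≡ 18.
  x = λ² - 17 - 12 = 324 - 29 ≡ 19; y = λ·(17 - 19) - 3 ≡ 7. → (19, 7)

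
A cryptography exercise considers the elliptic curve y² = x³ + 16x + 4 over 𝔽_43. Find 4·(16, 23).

(37, 37)

Write P = (16, 23).
Double-and-add on 4 = (100)₂. Start with P = (16, 23) for the leading 1-bit.
double: tangent at (16, 23): λ = (3·16² + 16)/(2·23) ≡ 10/3. 3⁻¹ ≡ 29 (mod 43), so λ ≡ 10·29 ≡ 32.
  x = λ² - 16 - 16 = 1024 - 32 ≡ 3; y = λ·(16 - 3) - 23 ≡ 6. → (3, 6)
double: tangent at (3, 6): λ = (3·3² + 16)/(2·6) ≡ 0/12. 12⁻¹ ≡ 18 (mod 43) since 12·18 = 216 ≡ 1, so λ ≡ 0·18 ≡ 0.
  x = λ² - 3 - 3 = 0 - 6 ≡ 37; y = λ·(3 - 37) - 6 ≡ 37. → (37, 37)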